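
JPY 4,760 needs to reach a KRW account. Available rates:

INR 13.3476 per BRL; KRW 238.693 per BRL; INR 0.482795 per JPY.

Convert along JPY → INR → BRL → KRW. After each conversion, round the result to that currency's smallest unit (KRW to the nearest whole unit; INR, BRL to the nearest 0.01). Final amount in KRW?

KRW 41,096

JPY 4,760 × 0.482795 = INR 2,298.10
INR 2,298.10 ÷ 13.3476 = BRL 172.17
BRL 172.17 × 238.693 = KRW 41,096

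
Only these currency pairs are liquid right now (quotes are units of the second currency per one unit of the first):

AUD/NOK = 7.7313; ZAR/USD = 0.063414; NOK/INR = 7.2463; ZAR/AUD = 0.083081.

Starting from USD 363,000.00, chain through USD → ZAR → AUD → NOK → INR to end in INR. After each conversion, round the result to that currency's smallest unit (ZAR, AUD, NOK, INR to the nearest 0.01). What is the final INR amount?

INR 26,643,546.05

USD 363,000.00 ÷ 0.063414 = ZAR 5,724,288.01
ZAR 5,724,288.01 × 0.083081 = AUD 475,579.57
AUD 475,579.57 × 7.7313 = NOK 3,676,848.33
NOK 3,676,848.33 × 7.2463 = INR 26,643,546.05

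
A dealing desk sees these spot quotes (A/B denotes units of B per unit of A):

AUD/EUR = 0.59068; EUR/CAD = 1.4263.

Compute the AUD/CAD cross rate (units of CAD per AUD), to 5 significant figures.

1 AUD × 0.59068 = 0.59068 EUR
0.59068 EUR × 1.4263 = 0.842487 CAD

AUD/CAD = 0.84249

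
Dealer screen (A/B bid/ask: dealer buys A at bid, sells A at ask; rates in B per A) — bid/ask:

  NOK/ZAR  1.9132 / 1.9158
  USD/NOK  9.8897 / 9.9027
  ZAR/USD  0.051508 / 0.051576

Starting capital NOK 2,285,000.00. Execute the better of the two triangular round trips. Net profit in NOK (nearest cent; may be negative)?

Net profit: NOK 50,257.39

Best loop NOK → USD → ZAR → NOK:
NOK 2,285,000.00 ÷ 9.9027 (buy USD at ask) = USD 230,745.15
USD 230,745.15 ÷ 0.051576 (buy ZAR at ask) = ZAR 4,473,886.12
ZAR 4,473,886.12 ÷ 1.9158 (buy NOK at ask) = NOK 2,335,257.39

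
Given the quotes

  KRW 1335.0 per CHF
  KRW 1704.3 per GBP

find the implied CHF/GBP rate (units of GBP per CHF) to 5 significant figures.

1 CHF × 1335.0 = 1335 KRW
1335 KRW ÷ 1704.3 = 0.783313 GBP

CHF/GBP = 0.78331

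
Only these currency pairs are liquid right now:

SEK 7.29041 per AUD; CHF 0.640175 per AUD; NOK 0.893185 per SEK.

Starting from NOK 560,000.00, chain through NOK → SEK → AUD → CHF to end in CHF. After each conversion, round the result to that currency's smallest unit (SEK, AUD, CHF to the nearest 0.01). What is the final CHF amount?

NOK 560,000.00 ÷ 0.893185 = SEK 626,969.78
SEK 626,969.78 ÷ 7.29041 = AUD 85,999.25
AUD 85,999.25 × 0.640175 = CHF 55,054.57

CHF 55,054.57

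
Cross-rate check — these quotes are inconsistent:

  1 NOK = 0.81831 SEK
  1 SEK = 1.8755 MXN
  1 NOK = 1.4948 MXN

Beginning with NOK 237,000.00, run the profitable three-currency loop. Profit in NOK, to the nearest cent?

Profitable loop is NOK → SEK → MXN → NOK:
NOK 237,000.00 × 0.81831 = SEK 193,939.47
SEK 193,939.47 × 1.8755 = MXN 363,733.48
MXN 363,733.48 ÷ 1.4948 = NOK 243,332.54
Profit = NOK 243,332.54 − NOK 237,000.00

Profit: NOK 6,332.54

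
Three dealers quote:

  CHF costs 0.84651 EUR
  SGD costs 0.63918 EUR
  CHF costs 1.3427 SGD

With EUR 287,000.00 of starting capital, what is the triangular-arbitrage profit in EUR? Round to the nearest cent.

Profit: EUR 3,972.52

Profitable loop is EUR → CHF → SGD → EUR:
EUR 287,000.00 ÷ 0.84651 = CHF 339,039.11
CHF 339,039.11 × 1.3427 = SGD 455,227.82
SGD 455,227.82 × 0.63918 = EUR 290,972.52
Profit = EUR 290,972.52 − EUR 287,000.00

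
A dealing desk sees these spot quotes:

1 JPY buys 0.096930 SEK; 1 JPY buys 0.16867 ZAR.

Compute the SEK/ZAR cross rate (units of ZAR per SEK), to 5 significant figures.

SEK/ZAR = 1.7401

1 SEK ÷ 0.096930 = 10.3167 JPY
10.3167 JPY × 0.16867 = 1.74012 ZAR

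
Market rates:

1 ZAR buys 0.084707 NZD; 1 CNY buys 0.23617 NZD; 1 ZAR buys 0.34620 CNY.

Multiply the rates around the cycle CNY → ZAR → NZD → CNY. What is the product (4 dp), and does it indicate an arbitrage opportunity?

Around CNY → ZAR → NZD → CNY: 1 ÷ 0.34620 × 0.084707 ÷ 0.23617 = 1.036018
Product > 1; profitable direction is CNY → ZAR → NZD → CNY.

1.0360 (arbitrage exists)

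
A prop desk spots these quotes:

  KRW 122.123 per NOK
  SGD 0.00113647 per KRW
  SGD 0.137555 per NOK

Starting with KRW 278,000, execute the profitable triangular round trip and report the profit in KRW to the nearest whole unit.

Profit: KRW 2,494

Profitable loop is KRW → SGD → NOK → KRW:
KRW 278,000 × 0.00113647 = SGD 315.94
SGD 315.94 ÷ 0.137555 = NOK 2,296.82
NOK 2,296.82 × 122.123 = KRW 280,494
Profit = KRW 280,494 − KRW 278,000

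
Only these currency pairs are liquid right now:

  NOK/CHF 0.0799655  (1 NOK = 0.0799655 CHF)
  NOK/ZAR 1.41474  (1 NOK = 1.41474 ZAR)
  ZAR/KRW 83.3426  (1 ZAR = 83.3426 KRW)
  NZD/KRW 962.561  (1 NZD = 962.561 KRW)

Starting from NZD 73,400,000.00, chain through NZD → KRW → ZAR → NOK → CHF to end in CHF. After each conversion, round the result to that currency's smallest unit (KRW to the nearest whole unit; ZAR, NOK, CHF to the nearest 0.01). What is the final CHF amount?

CHF 47,916,302.81

NZD 73,400,000.00 × 962.561 = KRW 70,651,977,400
KRW 70,651,977,400 ÷ 83.3426 = ZAR 847,729,461.28
ZAR 847,729,461.28 ÷ 1.41474 = NOK 599,212,195.37
NOK 599,212,195.37 × 0.0799655 = CHF 47,916,302.81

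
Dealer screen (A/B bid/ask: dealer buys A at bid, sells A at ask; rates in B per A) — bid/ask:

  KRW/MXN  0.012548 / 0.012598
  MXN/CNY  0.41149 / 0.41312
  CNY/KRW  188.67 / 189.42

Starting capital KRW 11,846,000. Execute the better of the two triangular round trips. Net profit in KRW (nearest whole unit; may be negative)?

Best loop KRW → CNY → MXN → KRW:
KRW 11,846,000 ÷ 189.42 (buy CNY at ask) = CNY 62,538.27
CNY 62,538.27 ÷ 0.41312 (buy MXN at ask) = MXN 151,380.41
MXN 151,380.41 ÷ 0.012598 (buy KRW at ask) = KRW 12,016,226

Net profit: KRW 170,226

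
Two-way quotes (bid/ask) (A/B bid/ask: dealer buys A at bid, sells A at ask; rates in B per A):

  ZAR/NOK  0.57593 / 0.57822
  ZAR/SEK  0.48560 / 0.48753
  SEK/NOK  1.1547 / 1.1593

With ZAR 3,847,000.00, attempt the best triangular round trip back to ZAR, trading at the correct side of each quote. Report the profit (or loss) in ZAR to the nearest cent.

Net profit: ZAR 73,077.98

Best loop ZAR → NOK → SEK → ZAR:
ZAR 3,847,000.00 × 0.57593 (sell ZAR at bid) = NOK 2,215,602.71
NOK 2,215,602.71 ÷ 1.1593 (buy SEK at ask) = SEK 1,911,155.62
SEK 1,911,155.62 ÷ 0.48753 (buy ZAR at ask) = ZAR 3,920,077.98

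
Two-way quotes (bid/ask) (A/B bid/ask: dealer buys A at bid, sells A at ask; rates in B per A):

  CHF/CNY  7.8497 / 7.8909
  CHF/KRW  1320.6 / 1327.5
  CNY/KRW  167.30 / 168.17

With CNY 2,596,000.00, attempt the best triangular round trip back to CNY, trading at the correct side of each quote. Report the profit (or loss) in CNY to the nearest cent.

Net result: CNY -12,544.90 (no profitable arbitrage after spreads)

Best loop CNY → CHF → KRW → CNY:
CNY 2,596,000.00 ÷ 7.8909 (buy CHF at ask) = CHF 328,986.55
CHF 328,986.55 × 1320.6 (sell CHF at bid) = KRW 434,459,643
KRW 434,459,643 ÷ 168.17 (buy CNY at ask) = CNY 2,583,455.10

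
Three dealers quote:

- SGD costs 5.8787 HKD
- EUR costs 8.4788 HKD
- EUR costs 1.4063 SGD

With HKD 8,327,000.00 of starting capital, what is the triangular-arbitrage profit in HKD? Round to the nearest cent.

Profitable loop is HKD → SGD → EUR → HKD:
HKD 8,327,000.00 ÷ 5.8787 = SGD 1,416,469.63
SGD 1,416,469.63 ÷ 1.4063 = EUR 1,007,231.48
EUR 1,007,231.48 × 8.4788 = HKD 8,540,114.26
Profit = HKD 8,540,114.26 − HKD 8,327,000.00

Profit: HKD 213,114.26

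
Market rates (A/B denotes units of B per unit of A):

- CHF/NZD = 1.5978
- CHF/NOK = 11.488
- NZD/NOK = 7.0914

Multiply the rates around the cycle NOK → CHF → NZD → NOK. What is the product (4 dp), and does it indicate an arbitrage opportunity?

Around NOK → CHF → NZD → NOK: 1 ÷ 11.488 × 1.5978 × 7.0914 = 0.986302
Product < 1; profitable direction is NOK → NZD → CHF → NOK.

0.9863 (arbitrage exists)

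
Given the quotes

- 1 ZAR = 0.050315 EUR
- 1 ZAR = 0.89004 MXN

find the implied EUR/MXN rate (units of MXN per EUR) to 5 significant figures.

EUR/MXN = 17.689

1 EUR ÷ 0.050315 = 19.8748 ZAR
19.8748 ZAR × 0.89004 = 17.6894 MXN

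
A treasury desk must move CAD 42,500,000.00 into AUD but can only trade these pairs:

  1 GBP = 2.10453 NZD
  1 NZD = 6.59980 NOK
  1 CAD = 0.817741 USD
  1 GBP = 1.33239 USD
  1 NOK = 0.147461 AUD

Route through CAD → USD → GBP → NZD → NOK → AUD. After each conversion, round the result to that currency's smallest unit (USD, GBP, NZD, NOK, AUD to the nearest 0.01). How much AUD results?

AUD 53,424,000.91

CAD 42,500,000.00 × 0.817741 = USD 34,753,992.50
USD 34,753,992.50 ÷ 1.33239 = GBP 26,083,948.77
GBP 26,083,948.77 × 2.10453 = NZD 54,894,452.70
NZD 54,894,452.70 × 6.59980 = NOK 362,292,408.93
NOK 362,292,408.93 × 0.147461 = AUD 53,424,000.91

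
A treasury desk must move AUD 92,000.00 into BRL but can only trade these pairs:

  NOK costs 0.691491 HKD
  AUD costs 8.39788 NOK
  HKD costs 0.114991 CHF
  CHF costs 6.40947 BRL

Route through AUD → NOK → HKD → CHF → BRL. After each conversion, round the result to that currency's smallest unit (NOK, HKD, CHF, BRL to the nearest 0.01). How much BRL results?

AUD 92,000.00 × 8.39788 = NOK 772,604.96
NOK 772,604.96 × 0.691491 = HKD 534,249.38
HKD 534,249.38 × 0.114991 = CHF 61,433.87
CHF 61,433.87 × 6.40947 = BRL 393,758.55

BRL 393,758.55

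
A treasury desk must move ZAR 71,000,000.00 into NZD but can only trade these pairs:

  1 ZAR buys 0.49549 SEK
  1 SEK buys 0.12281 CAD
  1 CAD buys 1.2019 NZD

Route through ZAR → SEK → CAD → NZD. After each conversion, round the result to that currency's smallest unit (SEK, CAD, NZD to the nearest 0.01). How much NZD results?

NZD 5,192,724.83

ZAR 71,000,000.00 × 0.49549 = SEK 35,179,790.00
SEK 35,179,790.00 × 0.12281 = CAD 4,320,430.01
CAD 4,320,430.01 × 1.2019 = NZD 5,192,724.83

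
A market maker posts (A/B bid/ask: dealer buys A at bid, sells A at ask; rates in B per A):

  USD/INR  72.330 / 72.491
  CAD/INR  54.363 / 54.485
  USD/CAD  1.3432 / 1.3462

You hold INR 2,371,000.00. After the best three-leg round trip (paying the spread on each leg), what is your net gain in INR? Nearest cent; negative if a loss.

Best loop INR → USD → CAD → INR:
INR 2,371,000.00 ÷ 72.491 (buy USD at ask) = USD 32,707.51
USD 32,707.51 × 1.3432 (sell USD at bid) = CAD 43,932.73
CAD 43,932.73 × 54.363 (sell CAD at bid) = INR 2,388,314.75

Net profit: INR 17,314.75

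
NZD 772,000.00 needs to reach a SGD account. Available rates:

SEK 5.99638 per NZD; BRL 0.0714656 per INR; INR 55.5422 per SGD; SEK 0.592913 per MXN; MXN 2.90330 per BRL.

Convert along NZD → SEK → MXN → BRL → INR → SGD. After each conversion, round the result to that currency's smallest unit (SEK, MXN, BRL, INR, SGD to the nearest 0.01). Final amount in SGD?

NZD 772,000.00 × 5.99638 = SEK 4,629,205.36
SEK 4,629,205.36 ÷ 0.592913 = MXN 7,807,562.59
MXN 7,807,562.59 ÷ 2.90330 = BRL 2,689,202.83
BRL 2,689,202.83 ÷ 0.0714656 = INR 37,629,332.57
INR 37,629,332.57 ÷ 55.5422 = SGD 677,490.86

SGD 677,490.86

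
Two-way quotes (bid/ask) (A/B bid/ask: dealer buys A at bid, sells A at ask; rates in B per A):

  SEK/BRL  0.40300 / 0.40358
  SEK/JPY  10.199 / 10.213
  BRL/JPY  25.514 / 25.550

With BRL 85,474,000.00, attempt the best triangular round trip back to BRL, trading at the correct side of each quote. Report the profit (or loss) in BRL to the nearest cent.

Net profit: BRL 578,658.90

Best loop BRL → JPY → SEK → BRL:
BRL 85,474,000.00 × 25.514 (sell BRL at bid) = JPY 2,180,783,636
JPY 2,180,783,636 ÷ 10.213 (buy SEK at ask) = SEK 213,530,170.96
SEK 213,530,170.96 × 0.40300 (sell SEK at bid) = BRL 86,052,658.90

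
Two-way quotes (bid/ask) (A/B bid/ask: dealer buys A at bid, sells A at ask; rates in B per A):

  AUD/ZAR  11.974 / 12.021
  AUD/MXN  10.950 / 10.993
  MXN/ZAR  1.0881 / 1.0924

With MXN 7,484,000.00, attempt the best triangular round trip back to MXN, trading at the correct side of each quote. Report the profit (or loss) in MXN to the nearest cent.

Net result: MXN -21,658.61 (no profitable arbitrage after spreads)

Best loop MXN → AUD → ZAR → MXN:
MXN 7,484,000.00 ÷ 10.993 (buy AUD at ask) = AUD 680,796.87
AUD 680,796.87 × 11.974 (sell AUD at bid) = ZAR 8,151,861.73
ZAR 8,151,861.73 ÷ 1.0924 (buy MXN at ask) = MXN 7,462,341.39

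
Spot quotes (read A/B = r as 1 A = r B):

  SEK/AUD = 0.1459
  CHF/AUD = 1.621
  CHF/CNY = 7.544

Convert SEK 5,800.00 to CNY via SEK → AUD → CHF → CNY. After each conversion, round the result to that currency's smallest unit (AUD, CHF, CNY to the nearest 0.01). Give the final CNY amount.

CNY 3,938.27

SEK 5,800.00 × 0.1459 = AUD 846.22
AUD 846.22 ÷ 1.621 = CHF 522.04
CHF 522.04 × 7.544 = CNY 3,938.27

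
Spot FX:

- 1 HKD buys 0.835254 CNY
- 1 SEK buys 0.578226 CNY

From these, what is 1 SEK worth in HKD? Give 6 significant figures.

SEK/HKD = 0.692276

1 SEK × 0.578226 = 0.578226 CNY
0.578226 CNY ÷ 0.835254 = 0.692276 HKD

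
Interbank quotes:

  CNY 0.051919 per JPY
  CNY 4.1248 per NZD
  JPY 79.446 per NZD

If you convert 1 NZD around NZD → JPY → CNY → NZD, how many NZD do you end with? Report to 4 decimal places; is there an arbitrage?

1.0000 (no arbitrage)

Around NZD → JPY → CNY → NZD: 1 × 79.446 × 0.051919 ÷ 4.1248 = 0.999990
Product ≈ 1 (deviation 0.001%, within rounding noise).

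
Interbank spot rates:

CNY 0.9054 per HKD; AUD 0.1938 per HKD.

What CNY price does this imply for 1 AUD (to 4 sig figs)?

1 AUD ÷ 0.1938 = 5.15996 HKD
5.15996 HKD × 0.9054 = 4.67183 CNY

AUD/CNY = 4.672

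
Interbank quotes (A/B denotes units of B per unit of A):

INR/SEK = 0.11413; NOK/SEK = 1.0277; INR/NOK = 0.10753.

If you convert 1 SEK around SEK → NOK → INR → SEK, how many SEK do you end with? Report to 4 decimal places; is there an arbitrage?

1.0328 (arbitrage exists)

Around SEK → NOK → INR → SEK: 1 ÷ 1.0277 ÷ 0.10753 × 0.11413 = 1.032770
Product > 1; profitable direction is SEK → NOK → INR → SEK.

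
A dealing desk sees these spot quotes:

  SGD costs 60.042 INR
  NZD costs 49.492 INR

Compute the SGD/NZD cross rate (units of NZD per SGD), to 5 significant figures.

1 SGD × 60.042 = 60.042 INR
60.042 INR ÷ 49.492 = 1.21317 NZD

SGD/NZD = 1.2132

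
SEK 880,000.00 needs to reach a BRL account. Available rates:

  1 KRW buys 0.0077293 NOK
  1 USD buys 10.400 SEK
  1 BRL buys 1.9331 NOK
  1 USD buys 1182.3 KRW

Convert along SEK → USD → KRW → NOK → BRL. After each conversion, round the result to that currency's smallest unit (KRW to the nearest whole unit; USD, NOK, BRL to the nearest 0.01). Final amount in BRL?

BRL 400,002.63

SEK 880,000.00 ÷ 10.400 = USD 84,615.38
USD 84,615.38 × 1182.3 = KRW 100,040,764
KRW 100,040,764 × 0.0077293 = NOK 773,245.08
NOK 773,245.08 ÷ 1.9331 = BRL 400,002.63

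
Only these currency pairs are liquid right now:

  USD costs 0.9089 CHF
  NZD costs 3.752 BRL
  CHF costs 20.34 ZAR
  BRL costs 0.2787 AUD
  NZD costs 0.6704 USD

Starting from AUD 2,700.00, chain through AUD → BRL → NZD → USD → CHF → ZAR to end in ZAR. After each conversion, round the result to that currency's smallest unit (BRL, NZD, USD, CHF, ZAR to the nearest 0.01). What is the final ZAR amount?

ZAR 32,001.13

AUD 2,700.00 ÷ 0.2787 = BRL 9,687.84
BRL 9,687.84 ÷ 3.752 = NZD 2,582.05
NZD 2,582.05 × 0.6704 = USD 1,731.01
USD 1,731.01 × 0.9089 = CHF 1,573.31
CHF 1,573.31 × 20.34 = ZAR 32,001.13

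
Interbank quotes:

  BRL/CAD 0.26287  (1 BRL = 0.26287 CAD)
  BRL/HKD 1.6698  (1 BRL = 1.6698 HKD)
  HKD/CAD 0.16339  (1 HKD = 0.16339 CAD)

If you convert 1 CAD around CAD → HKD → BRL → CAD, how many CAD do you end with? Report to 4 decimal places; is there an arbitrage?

Around CAD → HKD → BRL → CAD: 1 ÷ 0.16339 ÷ 1.6698 × 0.26287 = 0.963499
Product < 1; profitable direction is CAD → BRL → HKD → CAD.

0.9635 (arbitrage exists)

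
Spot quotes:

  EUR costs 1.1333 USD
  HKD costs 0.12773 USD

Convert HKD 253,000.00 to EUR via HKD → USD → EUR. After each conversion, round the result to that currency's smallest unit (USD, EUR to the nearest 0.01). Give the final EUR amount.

HKD 253,000.00 × 0.12773 = USD 32,315.69
USD 32,315.69 ÷ 1.1333 = EUR 28,514.68

EUR 28,514.68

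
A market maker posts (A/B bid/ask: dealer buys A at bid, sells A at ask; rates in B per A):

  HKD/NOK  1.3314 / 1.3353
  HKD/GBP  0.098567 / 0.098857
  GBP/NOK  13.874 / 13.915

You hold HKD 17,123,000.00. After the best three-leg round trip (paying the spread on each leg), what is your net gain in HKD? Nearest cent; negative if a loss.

Net profit: HKD 413,149.38

Best loop HKD → GBP → NOK → HKD:
HKD 17,123,000.00 × 0.098567 (sell HKD at bid) = GBP 1,687,762.74
GBP 1,687,762.74 × 13.874 (sell GBP at bid) = NOK 23,416,020.27
NOK 23,416,020.27 ÷ 1.3353 (buy HKD at ask) = HKD 17,536,149.38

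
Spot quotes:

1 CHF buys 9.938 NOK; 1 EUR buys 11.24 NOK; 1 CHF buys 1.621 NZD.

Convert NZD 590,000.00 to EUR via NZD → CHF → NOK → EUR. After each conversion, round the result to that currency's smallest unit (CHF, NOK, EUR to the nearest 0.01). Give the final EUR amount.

NZD 590,000.00 ÷ 1.621 = CHF 363,972.86
CHF 363,972.86 × 9.938 = NOK 3,617,162.28
NOK 3,617,162.28 ÷ 11.24 = EUR 321,811.59

EUR 321,811.59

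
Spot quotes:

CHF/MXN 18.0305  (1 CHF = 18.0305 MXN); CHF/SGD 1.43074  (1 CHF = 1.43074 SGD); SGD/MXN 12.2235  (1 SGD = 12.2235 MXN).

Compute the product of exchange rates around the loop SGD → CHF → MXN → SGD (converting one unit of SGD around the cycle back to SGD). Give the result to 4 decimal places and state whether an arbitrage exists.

Around SGD → CHF → MXN → SGD: 1 ÷ 1.43074 × 18.0305 ÷ 12.2235 = 1.030983
Product > 1; profitable direction is SGD → CHF → MXN → SGD.

1.0310 (arbitrage exists)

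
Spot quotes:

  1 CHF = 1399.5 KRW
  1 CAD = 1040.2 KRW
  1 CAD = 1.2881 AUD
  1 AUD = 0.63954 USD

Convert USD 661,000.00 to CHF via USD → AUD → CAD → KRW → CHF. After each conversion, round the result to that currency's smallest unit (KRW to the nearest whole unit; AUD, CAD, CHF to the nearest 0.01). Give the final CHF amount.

CHF 596,386.92

USD 661,000.00 ÷ 0.63954 = AUD 1,033,555.37
AUD 1,033,555.37 ÷ 1.2881 = CAD 802,387.52
CAD 802,387.52 × 1040.2 = KRW 834,643,498
KRW 834,643,498 ÷ 1399.5 = CHF 596,386.92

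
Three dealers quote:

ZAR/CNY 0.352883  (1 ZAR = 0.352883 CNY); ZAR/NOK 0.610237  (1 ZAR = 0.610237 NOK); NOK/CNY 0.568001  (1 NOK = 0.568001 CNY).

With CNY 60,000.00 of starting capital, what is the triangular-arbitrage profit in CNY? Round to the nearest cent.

Profit: CNY 1,084.97

Profitable loop is CNY → NOK → ZAR → CNY:
CNY 60,000.00 ÷ 0.568001 = NOK 105,633.62
NOK 105,633.62 ÷ 0.610237 = ZAR 173,102.61
ZAR 173,102.61 × 0.352883 = CNY 61,084.97
Profit = CNY 61,084.97 − CNY 60,000.00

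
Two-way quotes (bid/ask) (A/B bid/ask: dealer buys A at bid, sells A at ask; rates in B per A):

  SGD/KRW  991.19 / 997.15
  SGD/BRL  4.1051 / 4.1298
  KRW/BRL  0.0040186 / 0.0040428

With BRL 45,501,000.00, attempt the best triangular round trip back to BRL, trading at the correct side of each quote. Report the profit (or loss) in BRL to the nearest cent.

Net profit: BRL 833,228.05

Best loop BRL → KRW → SGD → BRL:
BRL 45,501,000.00 ÷ 0.0040428 (buy KRW at ask) = KRW 11,254,823,390
KRW 11,254,823,390 ÷ 997.15 (buy SGD at ask) = SGD 11,286,991.31
SGD 11,286,991.31 × 4.1051 (sell SGD at bid) = BRL 46,334,228.05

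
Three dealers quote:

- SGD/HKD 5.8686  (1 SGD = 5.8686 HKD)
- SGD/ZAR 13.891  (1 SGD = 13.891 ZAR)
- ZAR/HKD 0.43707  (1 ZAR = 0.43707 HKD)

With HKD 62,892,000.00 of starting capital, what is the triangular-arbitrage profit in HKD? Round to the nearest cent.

Profit: HKD 2,172,696.12

Profitable loop is HKD → SGD → ZAR → HKD:
HKD 62,892,000.00 ÷ 5.8686 = SGD 10,716,695.63
SGD 10,716,695.63 × 13.891 = ZAR 148,865,619.06
ZAR 148,865,619.06 × 0.43707 = HKD 65,064,696.12
Profit = HKD 65,064,696.12 − HKD 62,892,000.00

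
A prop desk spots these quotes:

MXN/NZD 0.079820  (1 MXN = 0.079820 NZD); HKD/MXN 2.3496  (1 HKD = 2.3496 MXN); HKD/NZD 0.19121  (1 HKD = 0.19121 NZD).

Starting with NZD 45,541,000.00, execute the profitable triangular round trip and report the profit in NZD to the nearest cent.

Profit: NZD 889,943.33

Profitable loop is NZD → MXN → HKD → NZD:
NZD 45,541,000.00 ÷ 0.079820 = MXN 570,546,229.02
MXN 570,546,229.02 ÷ 2.3496 = HKD 242,826,961.62
HKD 242,826,961.62 × 0.19121 = NZD 46,430,943.33
Profit = NZD 46,430,943.33 − NZD 45,541,000.00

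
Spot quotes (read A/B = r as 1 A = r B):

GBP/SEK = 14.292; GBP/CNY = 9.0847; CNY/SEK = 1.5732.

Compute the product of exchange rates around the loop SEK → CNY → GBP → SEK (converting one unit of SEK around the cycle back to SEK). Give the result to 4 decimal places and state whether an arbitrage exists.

1.0000 (no arbitrage)

Around SEK → CNY → GBP → SEK: 1 ÷ 1.5732 ÷ 9.0847 × 14.292 = 0.999996
Product ≈ 1 (deviation 0.000%, within rounding noise).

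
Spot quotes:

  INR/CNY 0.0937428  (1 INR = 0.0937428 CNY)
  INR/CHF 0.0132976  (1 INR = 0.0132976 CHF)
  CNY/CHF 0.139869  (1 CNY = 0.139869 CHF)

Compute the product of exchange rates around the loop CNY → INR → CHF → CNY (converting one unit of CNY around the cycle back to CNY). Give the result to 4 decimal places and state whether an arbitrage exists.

Around CNY → INR → CHF → CNY: 1 ÷ 0.0937428 × 0.0132976 ÷ 0.139869 = 1.014177
Product > 1; profitable direction is CNY → INR → CHF → CNY.

1.0142 (arbitrage exists)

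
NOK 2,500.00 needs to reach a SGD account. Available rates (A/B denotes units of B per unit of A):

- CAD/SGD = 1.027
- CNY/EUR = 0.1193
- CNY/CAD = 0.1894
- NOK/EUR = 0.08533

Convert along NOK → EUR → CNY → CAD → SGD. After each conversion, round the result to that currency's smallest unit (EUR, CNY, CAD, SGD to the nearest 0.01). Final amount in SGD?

SGD 347.82

NOK 2,500.00 × 0.08533 = EUR 213.33
EUR 213.33 ÷ 0.1193 = CNY 1,788.18
CNY 1,788.18 × 0.1894 = CAD 338.68
CAD 338.68 × 1.027 = SGD 347.82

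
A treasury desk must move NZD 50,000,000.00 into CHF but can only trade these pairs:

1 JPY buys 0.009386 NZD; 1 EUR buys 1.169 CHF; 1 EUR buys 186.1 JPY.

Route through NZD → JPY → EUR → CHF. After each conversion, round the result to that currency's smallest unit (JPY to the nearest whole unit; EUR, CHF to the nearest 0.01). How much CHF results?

NZD 50,000,000.00 ÷ 0.009386 = JPY 5,327,082,889
JPY 5,327,082,889 ÷ 186.1 = EUR 28,624,840.89
EUR 28,624,840.89 × 1.169 = CHF 33,462,439.00

CHF 33,462,439.00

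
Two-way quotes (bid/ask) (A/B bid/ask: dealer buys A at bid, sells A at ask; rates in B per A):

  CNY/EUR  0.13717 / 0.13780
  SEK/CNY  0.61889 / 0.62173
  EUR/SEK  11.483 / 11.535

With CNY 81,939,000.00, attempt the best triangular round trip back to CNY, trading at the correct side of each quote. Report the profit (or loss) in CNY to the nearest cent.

Best loop CNY → SEK → EUR → CNY:
CNY 81,939,000.00 ÷ 0.62173 (buy SEK at ask) = SEK 131,791,935.41
SEK 131,791,935.41 ÷ 11.535 (buy EUR at ask) = EUR 11,425,395.35
EUR 11,425,395.35 ÷ 0.13780 (buy CNY at ask) = CNY 82,912,883.55

Net profit: CNY 973,883.55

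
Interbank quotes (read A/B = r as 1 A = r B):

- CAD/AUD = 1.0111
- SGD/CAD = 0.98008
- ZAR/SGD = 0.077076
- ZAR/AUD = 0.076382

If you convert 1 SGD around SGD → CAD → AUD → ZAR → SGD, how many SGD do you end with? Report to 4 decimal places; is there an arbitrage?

1.0000 (no arbitrage)

Around SGD → CAD → AUD → ZAR → SGD: 1 × 0.98008 × 1.0111 ÷ 0.076382 × 0.077076 = 0.999963
Product ≈ 1 (deviation 0.004%, within rounding noise).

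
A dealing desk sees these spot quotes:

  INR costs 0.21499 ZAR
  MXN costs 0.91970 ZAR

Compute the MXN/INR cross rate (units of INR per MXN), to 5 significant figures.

1 MXN × 0.91970 = 0.9197 ZAR
0.9197 ZAR ÷ 0.21499 = 4.27787 INR

MXN/INR = 4.2779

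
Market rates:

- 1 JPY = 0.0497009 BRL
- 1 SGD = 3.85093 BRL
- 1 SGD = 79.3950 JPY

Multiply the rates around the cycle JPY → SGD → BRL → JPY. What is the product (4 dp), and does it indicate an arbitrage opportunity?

Around JPY → SGD → BRL → JPY: 1 ÷ 79.3950 × 3.85093 ÷ 0.0497009 = 0.975907
Product < 1; profitable direction is JPY → BRL → SGD → JPY.

0.9759 (arbitrage exists)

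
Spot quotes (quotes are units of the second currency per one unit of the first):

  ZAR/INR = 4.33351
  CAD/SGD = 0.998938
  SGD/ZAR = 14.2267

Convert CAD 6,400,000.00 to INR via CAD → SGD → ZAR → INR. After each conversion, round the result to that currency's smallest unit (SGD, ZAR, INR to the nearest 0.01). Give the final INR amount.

CAD 6,400,000.00 × 0.998938 = SGD 6,393,203.20
SGD 6,393,203.20 × 14.2267 = ZAR 90,954,183.97
ZAR 90,954,183.97 × 4.33351 = INR 394,150,865.78

INR 394,150,865.78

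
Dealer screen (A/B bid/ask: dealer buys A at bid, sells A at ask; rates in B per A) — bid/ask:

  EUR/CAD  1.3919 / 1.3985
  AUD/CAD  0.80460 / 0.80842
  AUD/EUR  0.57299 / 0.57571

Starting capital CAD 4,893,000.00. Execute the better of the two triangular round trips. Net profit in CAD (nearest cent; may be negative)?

Best loop CAD → EUR → AUD → CAD:
CAD 4,893,000.00 ÷ 1.3985 (buy EUR at ask) = EUR 3,498,748.66
EUR 3,498,748.66 ÷ 0.57571 (buy AUD at ask) = AUD 6,077,276.16
AUD 6,077,276.16 × 0.80460 (sell AUD at bid) = CAD 4,889,776.40

Net result: CAD -3,223.60 (no profitable arbitrage after spreads)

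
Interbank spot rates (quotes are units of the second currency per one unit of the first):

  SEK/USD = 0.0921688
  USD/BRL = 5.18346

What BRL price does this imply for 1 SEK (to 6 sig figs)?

SEK/BRL = 0.477753

1 SEK × 0.0921688 = 0.0921688 USD
0.0921688 USD × 5.18346 = 0.477753 BRL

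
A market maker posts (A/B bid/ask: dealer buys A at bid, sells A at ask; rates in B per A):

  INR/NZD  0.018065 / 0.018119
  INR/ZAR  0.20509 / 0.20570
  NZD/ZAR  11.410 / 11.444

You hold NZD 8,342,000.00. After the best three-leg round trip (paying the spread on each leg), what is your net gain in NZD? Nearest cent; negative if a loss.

Best loop NZD → ZAR → INR → NZD:
NZD 8,342,000.00 × 11.410 (sell NZD at bid) = ZAR 95,182,220.00
ZAR 95,182,220.00 ÷ 0.20570 (buy INR at ask) = INR 462,723,480.80
INR 462,723,480.80 × 0.018065 (sell INR at bid) = NZD 8,359,099.68

Net profit: NZD 17,099.68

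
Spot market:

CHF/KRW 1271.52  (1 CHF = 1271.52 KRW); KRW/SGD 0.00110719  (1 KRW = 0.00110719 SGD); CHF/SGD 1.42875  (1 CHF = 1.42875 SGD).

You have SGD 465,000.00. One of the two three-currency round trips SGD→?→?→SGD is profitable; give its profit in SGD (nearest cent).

Profit: SGD 6,915.07

Profitable loop is SGD → KRW → CHF → SGD:
SGD 465,000.00 ÷ 0.00110719 = KRW 419,982,117
KRW 419,982,117 ÷ 1271.52 = CHF 330,299.26
CHF 330,299.26 × 1.42875 = SGD 471,915.07
Profit = SGD 471,915.07 − SGD 465,000.00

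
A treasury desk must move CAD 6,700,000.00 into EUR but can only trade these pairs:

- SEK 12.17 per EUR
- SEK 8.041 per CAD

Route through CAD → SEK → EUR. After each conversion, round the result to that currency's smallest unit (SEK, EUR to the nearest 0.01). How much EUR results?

CAD 6,700,000.00 × 8.041 = SEK 53,874,700.00
SEK 53,874,700.00 ÷ 12.17 = EUR 4,426,844.70

EUR 4,426,844.70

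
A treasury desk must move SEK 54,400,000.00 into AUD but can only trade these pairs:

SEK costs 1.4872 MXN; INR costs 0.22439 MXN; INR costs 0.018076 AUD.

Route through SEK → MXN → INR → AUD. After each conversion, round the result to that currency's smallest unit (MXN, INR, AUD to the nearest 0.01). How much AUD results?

SEK 54,400,000.00 × 1.4872 = MXN 80,903,680.00
MXN 80,903,680.00 ÷ 0.22439 = INR 360,549,400.60
INR 360,549,400.60 × 0.018076 = AUD 6,517,290.97

AUD 6,517,290.97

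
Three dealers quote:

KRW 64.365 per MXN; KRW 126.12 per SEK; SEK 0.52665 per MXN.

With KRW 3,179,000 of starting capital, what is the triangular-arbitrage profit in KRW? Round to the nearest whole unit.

Profit: KRW 101,551

Profitable loop is KRW → MXN → SEK → KRW:
KRW 3,179,000 ÷ 64.365 = MXN 49,390.20
MXN 49,390.20 × 0.52665 = SEK 26,011.35
SEK 26,011.35 × 126.12 = KRW 3,280,551
Profit = KRW 3,280,551 − KRW 3,179,000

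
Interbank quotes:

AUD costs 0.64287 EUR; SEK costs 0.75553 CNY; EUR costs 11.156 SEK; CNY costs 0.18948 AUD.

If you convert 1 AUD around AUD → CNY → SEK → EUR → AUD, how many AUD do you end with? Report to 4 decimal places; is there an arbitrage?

Around AUD → CNY → SEK → EUR → AUD: 1 ÷ 0.18948 ÷ 0.75553 ÷ 11.156 ÷ 0.64287 = 0.973987
Product < 1; profitable direction is AUD → EUR → SEK → CNY → AUD.

0.9740 (arbitrage exists)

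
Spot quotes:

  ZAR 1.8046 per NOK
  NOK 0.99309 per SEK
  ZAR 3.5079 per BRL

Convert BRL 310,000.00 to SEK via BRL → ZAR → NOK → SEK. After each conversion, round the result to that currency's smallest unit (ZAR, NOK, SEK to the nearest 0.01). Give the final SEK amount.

SEK 606,791.29

BRL 310,000.00 × 3.5079 = ZAR 1,087,449.00
ZAR 1,087,449.00 ÷ 1.8046 = NOK 602,598.36
NOK 602,598.36 ÷ 0.99309 = SEK 606,791.29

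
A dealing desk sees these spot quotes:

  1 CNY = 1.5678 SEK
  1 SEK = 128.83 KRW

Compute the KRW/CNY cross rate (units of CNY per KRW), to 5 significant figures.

KRW/CNY = 0.0049510

1 KRW ÷ 128.83 = 0.00776217 SEK
0.00776217 SEK ÷ 1.5678 = 0.00495099 CNY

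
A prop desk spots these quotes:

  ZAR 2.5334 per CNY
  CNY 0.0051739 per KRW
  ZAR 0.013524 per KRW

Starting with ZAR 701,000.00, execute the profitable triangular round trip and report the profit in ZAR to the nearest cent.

Profitable loop is ZAR → CNY → KRW → ZAR:
ZAR 701,000.00 ÷ 2.5334 = CNY 276,703.24
CNY 276,703.24 ÷ 0.0051739 = KRW 53,480,594
KRW 53,480,594 × 0.013524 = ZAR 723,271.55
Profit = ZAR 723,271.55 − ZAR 701,000.00

Profit: ZAR 22,271.55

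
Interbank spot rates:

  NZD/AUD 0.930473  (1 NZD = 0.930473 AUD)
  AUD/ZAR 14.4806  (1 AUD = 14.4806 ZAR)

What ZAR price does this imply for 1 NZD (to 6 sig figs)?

1 NZD × 0.930473 = 0.930473 AUD
0.930473 AUD × 14.4806 = 13.4738 ZAR

NZD/ZAR = 13.4738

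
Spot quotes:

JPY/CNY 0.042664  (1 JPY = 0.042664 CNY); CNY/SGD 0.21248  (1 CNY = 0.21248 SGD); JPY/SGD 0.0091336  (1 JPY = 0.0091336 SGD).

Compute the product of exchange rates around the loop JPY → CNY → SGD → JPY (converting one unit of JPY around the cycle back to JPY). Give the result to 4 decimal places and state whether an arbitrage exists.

0.9925 (arbitrage exists)

Around JPY → CNY → SGD → JPY: 1 × 0.042664 × 0.21248 ÷ 0.0091336 = 0.992516
Product < 1; profitable direction is JPY → SGD → CNY → JPY.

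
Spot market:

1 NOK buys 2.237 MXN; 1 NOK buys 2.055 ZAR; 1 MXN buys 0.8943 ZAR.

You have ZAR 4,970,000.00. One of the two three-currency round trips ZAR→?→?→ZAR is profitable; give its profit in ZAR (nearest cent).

Profitable loop is ZAR → MXN → NOK → ZAR:
ZAR 4,970,000.00 ÷ 0.8943 = MXN 5,557,419.21
MXN 5,557,419.21 ÷ 2.237 = NOK 2,484,317.93
NOK 2,484,317.93 × 2.055 = ZAR 5,105,273.35
Profit = ZAR 5,105,273.35 − ZAR 4,970,000.00

Profit: ZAR 135,273.35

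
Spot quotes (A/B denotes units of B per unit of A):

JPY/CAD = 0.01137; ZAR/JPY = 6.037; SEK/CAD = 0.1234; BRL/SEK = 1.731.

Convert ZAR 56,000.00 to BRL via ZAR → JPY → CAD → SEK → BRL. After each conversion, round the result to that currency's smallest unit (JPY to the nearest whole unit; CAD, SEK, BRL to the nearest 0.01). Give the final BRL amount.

ZAR 56,000.00 × 6.037 = JPY 338,072
JPY 338,072 × 0.01137 = CAD 3,843.88
CAD 3,843.88 ÷ 0.1234 = SEK 31,149.76
SEK 31,149.76 ÷ 1.731 = BRL 17,995.24

BRL 17,995.24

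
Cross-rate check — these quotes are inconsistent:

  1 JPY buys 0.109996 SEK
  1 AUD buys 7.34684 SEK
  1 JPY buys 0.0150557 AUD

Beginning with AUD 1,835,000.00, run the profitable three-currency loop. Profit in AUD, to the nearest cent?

Profit: AUD 10,273.35

Profitable loop is AUD → SEK → JPY → AUD:
AUD 1,835,000.00 × 7.34684 = SEK 13,481,451.40
SEK 13,481,451.40 ÷ 0.109996 = JPY 122,563,106
JPY 122,563,106 × 0.0150557 = AUD 1,845,273.35
Profit = AUD 1,845,273.35 − AUD 1,835,000.00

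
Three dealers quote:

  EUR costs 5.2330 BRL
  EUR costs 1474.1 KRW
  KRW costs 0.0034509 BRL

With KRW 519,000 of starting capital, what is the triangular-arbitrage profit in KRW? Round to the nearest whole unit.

Profitable loop is KRW → EUR → BRL → KRW:
KRW 519,000 ÷ 1474.1 = EUR 352.08
EUR 352.08 × 5.2330 = BRL 1,842.43
BRL 1,842.43 ÷ 0.0034509 = KRW 533,899
Profit = KRW 533,899 − KRW 519,000

Profit: KRW 14,899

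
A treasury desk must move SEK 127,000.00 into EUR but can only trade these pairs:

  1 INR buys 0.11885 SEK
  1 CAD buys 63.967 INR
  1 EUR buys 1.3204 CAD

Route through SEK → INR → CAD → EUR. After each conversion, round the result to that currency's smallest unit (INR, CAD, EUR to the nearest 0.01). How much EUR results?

SEK 127,000.00 ÷ 0.11885 = INR 1,068,573.83
INR 1,068,573.83 ÷ 63.967 = CAD 16,705.08
CAD 16,705.08 ÷ 1.3204 = EUR 12,651.53

EUR 12,651.53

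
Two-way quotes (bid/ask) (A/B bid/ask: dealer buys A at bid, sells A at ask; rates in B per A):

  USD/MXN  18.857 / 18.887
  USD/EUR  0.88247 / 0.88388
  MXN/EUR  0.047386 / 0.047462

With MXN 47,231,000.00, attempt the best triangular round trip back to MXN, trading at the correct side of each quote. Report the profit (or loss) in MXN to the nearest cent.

Best loop MXN → EUR → USD → MXN:
MXN 47,231,000.00 × 0.047386 (sell MXN at bid) = EUR 2,238,088.17
EUR 2,238,088.17 ÷ 0.88388 (buy USD at ask) = USD 2,532,117.67
USD 2,532,117.67 × 18.857 (sell USD at bid) = MXN 47,748,142.90

Net profit: MXN 517,142.90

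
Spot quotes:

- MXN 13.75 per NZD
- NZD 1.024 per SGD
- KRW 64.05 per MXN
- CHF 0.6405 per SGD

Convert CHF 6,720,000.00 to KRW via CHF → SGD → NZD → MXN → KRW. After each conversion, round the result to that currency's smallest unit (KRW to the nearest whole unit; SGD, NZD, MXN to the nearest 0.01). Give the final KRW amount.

CHF 6,720,000.00 ÷ 0.6405 = SGD 10,491,803.28
SGD 10,491,803.28 × 1.024 = NZD 10,743,606.56
NZD 10,743,606.56 × 13.75 = MXN 147,724,590.20
MXN 147,724,590.20 × 64.05 = KRW 9,461,760,002

KRW 9,461,760,002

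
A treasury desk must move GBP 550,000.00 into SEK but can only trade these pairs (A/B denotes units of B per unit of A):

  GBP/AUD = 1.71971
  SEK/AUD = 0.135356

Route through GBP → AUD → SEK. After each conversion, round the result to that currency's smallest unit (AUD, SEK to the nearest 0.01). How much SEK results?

SEK 6,987,798.84

GBP 550,000.00 × 1.71971 = AUD 945,840.50
AUD 945,840.50 ÷ 0.135356 = SEK 6,987,798.84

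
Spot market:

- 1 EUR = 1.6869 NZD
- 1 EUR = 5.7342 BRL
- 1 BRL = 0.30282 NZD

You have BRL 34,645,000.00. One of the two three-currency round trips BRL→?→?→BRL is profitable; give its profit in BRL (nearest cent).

Profitable loop is BRL → NZD → EUR → BRL:
BRL 34,645,000.00 × 0.30282 = NZD 10,491,198.90
NZD 10,491,198.90 ÷ 1.6869 = EUR 6,219,218.03
EUR 6,219,218.03 × 5.7342 = BRL 35,662,240.05
Profit = BRL 35,662,240.05 − BRL 34,645,000.00

Profit: BRL 1,017,240.05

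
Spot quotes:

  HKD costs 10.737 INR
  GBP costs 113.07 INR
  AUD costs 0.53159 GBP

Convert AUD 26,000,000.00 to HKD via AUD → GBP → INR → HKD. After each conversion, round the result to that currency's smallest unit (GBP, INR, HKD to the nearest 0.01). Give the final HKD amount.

HKD 145,550,797.60

AUD 26,000,000.00 × 0.53159 = GBP 13,821,340.00
GBP 13,821,340.00 × 113.07 = INR 1,562,778,913.80
INR 1,562,778,913.80 ÷ 10.737 = HKD 145,550,797.60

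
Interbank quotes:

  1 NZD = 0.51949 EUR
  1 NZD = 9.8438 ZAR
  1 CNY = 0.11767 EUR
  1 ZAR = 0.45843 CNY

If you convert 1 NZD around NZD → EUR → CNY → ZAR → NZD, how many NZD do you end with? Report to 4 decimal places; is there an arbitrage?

0.9783 (arbitrage exists)

Around NZD → EUR → CNY → ZAR → NZD: 1 × 0.51949 ÷ 0.11767 ÷ 0.45843 ÷ 9.8438 = 0.978308
Product < 1; profitable direction is NZD → ZAR → CNY → EUR → NZD.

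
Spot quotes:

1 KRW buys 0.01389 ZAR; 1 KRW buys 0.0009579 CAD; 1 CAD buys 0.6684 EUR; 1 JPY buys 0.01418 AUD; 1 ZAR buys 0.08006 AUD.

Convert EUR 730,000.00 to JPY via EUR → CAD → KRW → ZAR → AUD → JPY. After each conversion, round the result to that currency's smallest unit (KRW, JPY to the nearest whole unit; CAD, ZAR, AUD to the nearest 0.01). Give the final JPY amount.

EUR 730,000.00 ÷ 0.6684 = CAD 1,092,160.38
CAD 1,092,160.38 ÷ 0.0009579 = KRW 1,140,161,165
KRW 1,140,161,165 × 0.01389 = ZAR 15,836,838.58
ZAR 15,836,838.58 × 0.08006 = AUD 1,267,897.30
AUD 1,267,897.30 ÷ 0.01418 = JPY 89,414,478

JPY 89,414,478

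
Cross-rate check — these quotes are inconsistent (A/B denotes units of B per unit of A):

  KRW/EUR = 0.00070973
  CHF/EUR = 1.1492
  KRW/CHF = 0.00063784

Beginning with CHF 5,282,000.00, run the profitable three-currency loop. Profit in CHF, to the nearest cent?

Profit: CHF 173,224.18

Profitable loop is CHF → EUR → KRW → CHF:
CHF 5,282,000.00 × 1.1492 = EUR 6,070,074.40
EUR 6,070,074.40 ÷ 0.00070973 = KRW 8,552,652,981
KRW 8,552,652,981 × 0.00063784 = CHF 5,455,224.18
Profit = CHF 5,455,224.18 − CHF 5,282,000.00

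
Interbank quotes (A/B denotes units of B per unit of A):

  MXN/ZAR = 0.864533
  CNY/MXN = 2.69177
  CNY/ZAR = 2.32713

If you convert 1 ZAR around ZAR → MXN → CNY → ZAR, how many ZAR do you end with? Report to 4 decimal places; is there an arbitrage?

1.0000 (no arbitrage)

Around ZAR → MXN → CNY → ZAR: 1 ÷ 0.864533 ÷ 2.69177 × 2.32713 = 1.000003
Product ≈ 1 (deviation 0.000%, within rounding noise).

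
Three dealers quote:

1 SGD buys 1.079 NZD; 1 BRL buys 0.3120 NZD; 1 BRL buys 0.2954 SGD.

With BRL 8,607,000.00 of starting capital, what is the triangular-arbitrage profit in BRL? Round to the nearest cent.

Profit: BRL 185,839.47

Profitable loop is BRL → SGD → NZD → BRL:
BRL 8,607,000.00 × 0.2954 = SGD 2,542,507.80
SGD 2,542,507.80 × 1.079 = NZD 2,743,365.92
NZD 2,743,365.92 ÷ 0.3120 = BRL 8,792,839.47
Profit = BRL 8,792,839.47 − BRL 8,607,000.00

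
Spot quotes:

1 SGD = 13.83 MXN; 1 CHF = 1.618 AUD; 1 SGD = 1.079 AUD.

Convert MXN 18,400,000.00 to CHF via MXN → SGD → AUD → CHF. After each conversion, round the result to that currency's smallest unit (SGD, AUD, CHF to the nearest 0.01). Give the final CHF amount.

MXN 18,400,000.00 ÷ 13.83 = SGD 1,330,441.07
SGD 1,330,441.07 × 1.079 = AUD 1,435,545.91
AUD 1,435,545.91 ÷ 1.618 = CHF 887,234.80

CHF 887,234.80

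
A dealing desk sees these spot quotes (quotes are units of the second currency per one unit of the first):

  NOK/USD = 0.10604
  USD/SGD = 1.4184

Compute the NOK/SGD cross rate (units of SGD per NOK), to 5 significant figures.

NOK/SGD = 0.15041

1 NOK × 0.10604 = 0.10604 USD
0.10604 USD × 1.4184 = 0.150407 SGD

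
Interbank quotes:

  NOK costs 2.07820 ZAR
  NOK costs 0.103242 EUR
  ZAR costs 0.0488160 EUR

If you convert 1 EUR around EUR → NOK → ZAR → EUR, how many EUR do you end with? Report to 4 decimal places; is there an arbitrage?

Around EUR → NOK → ZAR → EUR: 1 ÷ 0.103242 × 2.07820 × 0.0488160 = 0.982637
Product < 1; profitable direction is EUR → ZAR → NOK → EUR.

0.9826 (arbitrage exists)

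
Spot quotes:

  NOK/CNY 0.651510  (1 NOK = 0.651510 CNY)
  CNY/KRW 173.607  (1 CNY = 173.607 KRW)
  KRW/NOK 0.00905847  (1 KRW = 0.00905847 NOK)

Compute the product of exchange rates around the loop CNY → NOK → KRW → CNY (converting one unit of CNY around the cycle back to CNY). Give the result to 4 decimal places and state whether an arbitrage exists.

Around CNY → NOK → KRW → CNY: 1 ÷ 0.651510 ÷ 0.00905847 ÷ 173.607 = 0.976016
Product < 1; profitable direction is CNY → KRW → NOK → CNY.

0.9760 (arbitrage exists)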